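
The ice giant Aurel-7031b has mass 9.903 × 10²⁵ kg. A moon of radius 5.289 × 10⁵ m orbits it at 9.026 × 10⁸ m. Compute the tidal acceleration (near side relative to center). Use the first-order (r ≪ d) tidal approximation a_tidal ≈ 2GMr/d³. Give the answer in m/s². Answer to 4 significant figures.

9.508 × 10⁻⁶ m/s²

a_tidal = 2GMr/d³
        = 2 × (6.674 × 10⁻¹¹) × (9.903 × 10²⁵) × (5.289 × 10⁵) / (9.026 × 10⁸)³
        = 9.508 × 10⁻⁶ m/s²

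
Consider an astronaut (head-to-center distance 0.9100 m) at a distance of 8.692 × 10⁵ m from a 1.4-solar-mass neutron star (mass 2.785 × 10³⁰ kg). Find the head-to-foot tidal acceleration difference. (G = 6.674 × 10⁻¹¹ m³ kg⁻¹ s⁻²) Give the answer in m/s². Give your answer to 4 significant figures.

Differencing GM/(d−r)² and GM/(d+r)² to first order in r/d gives 4GMr/d³.
Δg = 4GMr/d³
   = 4 × (6.674 × 10⁻¹¹) × (2.785 × 10³⁰) × (0.9100) / (8.692 × 10⁵)³
   = 1.030 × 10³ m/s²

1.030 × 10³ m/s²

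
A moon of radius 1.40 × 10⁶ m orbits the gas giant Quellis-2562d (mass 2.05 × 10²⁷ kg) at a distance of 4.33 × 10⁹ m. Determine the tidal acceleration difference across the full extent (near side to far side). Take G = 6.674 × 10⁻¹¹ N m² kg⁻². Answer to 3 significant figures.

Δa = 4GMr/d³
   = 4 × (6.674 × 10⁻¹¹) × (2.05 × 10²⁷) × (1.40 × 10⁶) / (4.33 × 10⁹)³
   = 9.44 × 10⁻⁶ m/s²

9.44 × 10⁻⁶ m/s²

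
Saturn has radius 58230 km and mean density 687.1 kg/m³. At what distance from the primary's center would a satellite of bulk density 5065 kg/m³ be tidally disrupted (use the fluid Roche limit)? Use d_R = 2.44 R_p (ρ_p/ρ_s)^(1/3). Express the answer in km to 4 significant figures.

73000 km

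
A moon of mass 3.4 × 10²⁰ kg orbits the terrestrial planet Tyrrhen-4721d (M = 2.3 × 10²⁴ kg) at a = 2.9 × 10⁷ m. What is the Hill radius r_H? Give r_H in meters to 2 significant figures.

1.1 × 10⁶ m

r_H ≈ a (m/3M)^(1/3)
    = (2.9 × 10⁷) × (3.4 × 10²⁰ / (3 × 2.3 × 10²⁴))^(1/3)
    = 1.1 × 10⁶ m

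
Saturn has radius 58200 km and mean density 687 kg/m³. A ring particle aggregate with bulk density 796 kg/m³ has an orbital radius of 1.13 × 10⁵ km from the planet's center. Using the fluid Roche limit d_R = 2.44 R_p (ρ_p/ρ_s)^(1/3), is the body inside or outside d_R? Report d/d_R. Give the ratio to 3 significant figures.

inside; d/d_R ≈ 0.836

d_R = 2.44 × (58200 km) × (687/796)^(1/3) = 1.352 × 10⁵ km
d/d_R = (1.13 × 10⁵) / (1.352 × 10⁵) = 0.836
Since d/d_R < 1, the body is inside the Roche limit.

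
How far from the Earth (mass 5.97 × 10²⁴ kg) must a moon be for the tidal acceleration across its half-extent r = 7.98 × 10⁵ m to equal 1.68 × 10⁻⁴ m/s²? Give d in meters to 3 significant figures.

2GMr/d³ = a_tidal  ⇒  d = (2GMr / a_tidal)^(1/3)
d = (2 × 6.674×10⁻¹¹ × (5.97 × 10²⁴) × (7.98 × 10⁵) / (1.68 × 10⁻⁴))^(1/3)
  = 1.56 × 10⁸ m

1.56 × 10⁸ m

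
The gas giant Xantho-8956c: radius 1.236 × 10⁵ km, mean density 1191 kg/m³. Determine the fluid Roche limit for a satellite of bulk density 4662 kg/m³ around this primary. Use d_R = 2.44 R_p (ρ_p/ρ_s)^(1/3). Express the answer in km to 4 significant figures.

1.914 × 10⁵ km

d_R = 2.44 × 1.236 × 10⁵ km × (1191/4662)^(1/3)
    = 1.914 × 10⁵ km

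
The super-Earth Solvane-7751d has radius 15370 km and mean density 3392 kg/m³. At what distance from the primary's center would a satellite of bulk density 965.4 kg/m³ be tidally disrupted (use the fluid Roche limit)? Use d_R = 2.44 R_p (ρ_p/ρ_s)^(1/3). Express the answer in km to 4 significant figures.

d_R = 2.44 × 15370 km × (3392/965.4)^(1/3)
    = 57010 km

57010 km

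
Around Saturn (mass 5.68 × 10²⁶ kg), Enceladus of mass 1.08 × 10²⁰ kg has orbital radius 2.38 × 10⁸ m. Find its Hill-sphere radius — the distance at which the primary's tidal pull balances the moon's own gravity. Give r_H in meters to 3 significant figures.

9.49 × 10⁵ m

r_H ≈ a (m/3M)^(1/3)
    = (2.38 × 10⁸) × (1.08 × 10²⁰ / (3 × 5.68 × 10²⁶))^(1/3)
    = 9.49 × 10⁵ m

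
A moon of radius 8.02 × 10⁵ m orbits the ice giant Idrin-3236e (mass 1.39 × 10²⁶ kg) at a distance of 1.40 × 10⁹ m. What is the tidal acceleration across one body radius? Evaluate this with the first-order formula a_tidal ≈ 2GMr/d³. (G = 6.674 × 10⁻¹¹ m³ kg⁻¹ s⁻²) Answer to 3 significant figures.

5.42 × 10⁻⁶ m/s²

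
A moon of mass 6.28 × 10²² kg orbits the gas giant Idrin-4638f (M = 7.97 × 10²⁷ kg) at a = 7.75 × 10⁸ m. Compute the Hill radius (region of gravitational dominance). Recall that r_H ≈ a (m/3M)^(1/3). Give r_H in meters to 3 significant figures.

1.07 × 10⁷ m

r_H ≈ a (m/3M)^(1/3)
    = (7.75 × 10⁸) × (6.28 × 10²² / (3 × 7.97 × 10²⁷))^(1/3)
    = 1.07 × 10⁷ m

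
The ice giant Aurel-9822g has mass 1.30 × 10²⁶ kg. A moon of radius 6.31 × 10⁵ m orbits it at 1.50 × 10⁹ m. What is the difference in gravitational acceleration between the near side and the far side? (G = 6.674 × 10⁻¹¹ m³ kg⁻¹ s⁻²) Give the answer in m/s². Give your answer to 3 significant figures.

6.49 × 10⁻⁶ m/s²

The field gradient is 2GM/d³; across the full diameter 2r the difference is 4GMr/d³.
a_tidal = 4GMr/d³
        = 4 × (6.674 × 10⁻¹¹) × (1.30 × 10²⁶) × (6.31 × 10⁵) / (1.50 × 10⁹)³
        = 6.49 × 10⁻⁶ m/s²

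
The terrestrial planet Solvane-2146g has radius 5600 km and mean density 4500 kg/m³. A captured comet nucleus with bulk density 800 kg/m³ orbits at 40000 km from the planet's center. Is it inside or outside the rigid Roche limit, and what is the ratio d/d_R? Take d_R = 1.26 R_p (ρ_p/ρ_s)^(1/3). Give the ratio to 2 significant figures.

d_R = 1.26 × (5600 km) × (4500/800)^(1/3) = 12550 km
d/d_R = (40000) / (12550) = 3.2
Since d/d_R > 1, the body is outside the Roche limit.

outside; d/d_R ≈ 3.2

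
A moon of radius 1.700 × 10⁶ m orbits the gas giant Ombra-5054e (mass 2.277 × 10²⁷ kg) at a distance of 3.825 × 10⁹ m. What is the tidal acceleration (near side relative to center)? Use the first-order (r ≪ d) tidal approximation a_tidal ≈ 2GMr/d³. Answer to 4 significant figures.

9.233 × 10⁻⁶ m/s²

a_tidal = 2GMr/d³
        = 2 × (6.674 × 10⁻¹¹) × (2.277 × 10²⁷) × (1.700 × 10⁶) / (3.825 × 10⁹)³
        = 9.233 × 10⁻⁶ m/s²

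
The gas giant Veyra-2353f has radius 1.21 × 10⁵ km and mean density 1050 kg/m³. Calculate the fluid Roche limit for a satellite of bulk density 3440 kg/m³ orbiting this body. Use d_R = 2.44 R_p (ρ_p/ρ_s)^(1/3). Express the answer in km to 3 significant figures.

1.99 × 10⁵ km

d_R = 2.44 × 1.21 × 10⁵ km × (1050/3440)^(1/3)
    = 1.99 × 10⁵ km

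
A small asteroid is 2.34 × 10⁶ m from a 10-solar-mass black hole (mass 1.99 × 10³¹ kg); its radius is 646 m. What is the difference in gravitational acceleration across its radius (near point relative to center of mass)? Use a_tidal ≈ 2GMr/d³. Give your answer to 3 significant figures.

a_tidal = 2GMr/d³
        = 2 × (6.674 × 10⁻¹¹) × (1.99 × 10³¹) × (646) / (2.34 × 10⁶)³
        = 1.34 × 10⁵ m/s²

1.34 × 10⁵ m/s²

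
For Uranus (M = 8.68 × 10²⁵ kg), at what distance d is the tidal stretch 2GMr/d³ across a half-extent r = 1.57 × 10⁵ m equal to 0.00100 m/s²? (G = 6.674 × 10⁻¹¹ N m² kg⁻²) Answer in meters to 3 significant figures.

1.22 × 10⁸ m

2GMr/d³ = a_tidal  ⇒  d = (2GMr / a_tidal)^(1/3)
d = (2 × 6.674×10⁻¹¹ × (8.68 × 10²⁵) × (1.57 × 10⁵) / (0.00100))^(1/3)
  = 1.22 × 10⁸ m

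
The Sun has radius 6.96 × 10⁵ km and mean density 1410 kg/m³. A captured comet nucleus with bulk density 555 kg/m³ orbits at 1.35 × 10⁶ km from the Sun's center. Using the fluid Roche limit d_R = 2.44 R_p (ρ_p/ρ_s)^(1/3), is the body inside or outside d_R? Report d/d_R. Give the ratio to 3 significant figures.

inside; d/d_R ≈ 0.583

d_R = 2.44 × (6.96 × 10⁵ km) × (1410/555)^(1/3) = 2.317 × 10⁶ km
d/d_R = (1.35 × 10⁶) / (2.317 × 10⁶) = 0.583
Since d/d_R < 1, the body is inside the Roche limit.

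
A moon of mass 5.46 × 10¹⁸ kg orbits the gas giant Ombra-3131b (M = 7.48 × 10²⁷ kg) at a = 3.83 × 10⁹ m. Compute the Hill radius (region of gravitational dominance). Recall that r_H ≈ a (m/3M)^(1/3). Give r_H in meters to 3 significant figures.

2.39 × 10⁶ m

r_H ≈ a (m/3M)^(1/3)
    = (3.83 × 10⁹) × (5.46 × 10¹⁸ / (3 × 7.48 × 10²⁷))^(1/3)
    = 2.39 × 10⁶ m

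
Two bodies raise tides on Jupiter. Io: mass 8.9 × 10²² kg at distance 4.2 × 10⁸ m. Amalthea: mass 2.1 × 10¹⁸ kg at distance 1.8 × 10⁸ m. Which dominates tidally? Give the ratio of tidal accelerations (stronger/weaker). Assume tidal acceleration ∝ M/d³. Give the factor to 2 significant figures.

Compare M/d³ for the two perturbers:
Io: (8.9 × 10²²) / (4.2 × 10⁸)³ = 1.201 × 10⁻³
Amalthea: (2.1 × 10¹⁸) / (1.8 × 10⁸)³ = 3.601 × 10⁻⁷
Ratio (larger/smaller) = 3300

Io, by a factor of ≈ 3300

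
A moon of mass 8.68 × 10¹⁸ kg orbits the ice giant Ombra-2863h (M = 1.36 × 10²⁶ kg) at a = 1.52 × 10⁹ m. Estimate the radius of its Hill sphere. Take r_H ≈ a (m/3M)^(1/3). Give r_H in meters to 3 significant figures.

4.21 × 10⁶ m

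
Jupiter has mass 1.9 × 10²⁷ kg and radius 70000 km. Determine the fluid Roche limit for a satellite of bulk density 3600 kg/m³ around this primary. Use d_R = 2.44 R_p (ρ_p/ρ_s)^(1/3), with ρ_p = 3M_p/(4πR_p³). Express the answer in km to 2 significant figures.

ρ_p = 3M_p/(4πR_p³) = 3 × (1.9 × 10²⁷) / (4π × (7.0 × 10⁷ m)³) = 1300 kg/m³
d_R = 2.44 × 70000 km × (1300/3600)^(1/3)
    = 1.2 × 10⁵ km

1.2 × 10⁵ km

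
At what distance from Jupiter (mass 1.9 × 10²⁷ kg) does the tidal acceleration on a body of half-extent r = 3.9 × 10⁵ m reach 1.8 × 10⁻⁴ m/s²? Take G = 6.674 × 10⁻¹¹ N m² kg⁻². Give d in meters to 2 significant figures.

8.2 × 10⁸ m

2GMr/d³ = a_tidal  ⇒  d = (2GMr / a_tidal)^(1/3)
d = (2 × 6.674×10⁻¹¹ × (1.9 × 10²⁷) × (3.9 × 10⁵) / (1.8 × 10⁻⁴))^(1/3)
  = 8.2 × 10⁸ m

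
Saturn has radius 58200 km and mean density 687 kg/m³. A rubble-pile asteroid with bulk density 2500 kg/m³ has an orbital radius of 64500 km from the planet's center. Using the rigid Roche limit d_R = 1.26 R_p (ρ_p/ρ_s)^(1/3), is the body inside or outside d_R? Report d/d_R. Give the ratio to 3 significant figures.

d_R = 1.26 × (58200 km) × (687/2500)^(1/3) = 47680 km
d/d_R = (64500) / (47680) = 1.35
Since d/d_R > 1, the body is outside the Roche limit.

outside; d/d_R ≈ 1.35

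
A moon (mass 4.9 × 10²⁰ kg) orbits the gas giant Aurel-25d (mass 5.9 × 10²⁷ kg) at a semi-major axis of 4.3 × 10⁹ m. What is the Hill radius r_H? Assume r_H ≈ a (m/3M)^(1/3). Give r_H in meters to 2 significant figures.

r_H ≈ a (m/3M)^(1/3)
    = (4.3 × 10⁹) × (4.9 × 10²⁰ / (3 × 5.9 × 10²⁷))^(1/3)
    = 1.3 × 10⁷ m

1.3 × 10⁷ m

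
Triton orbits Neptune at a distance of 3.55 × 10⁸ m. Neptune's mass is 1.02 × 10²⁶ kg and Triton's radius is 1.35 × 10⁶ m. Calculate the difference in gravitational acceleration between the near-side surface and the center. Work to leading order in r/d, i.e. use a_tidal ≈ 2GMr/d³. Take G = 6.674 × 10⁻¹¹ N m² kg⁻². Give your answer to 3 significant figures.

Since r ≪ d, expand the inverse-square field across one radius to get the leading 2GMr/d³ term.
Δg = 2GMr/d³
   = 2 × (6.674 × 10⁻¹¹) × (1.02 × 10²⁶) × (1.35 × 10⁶) / (3.55 × 10⁸)³
   = 4.11 × 10⁻⁴ m/s²

4.11 × 10⁻⁴ m/s²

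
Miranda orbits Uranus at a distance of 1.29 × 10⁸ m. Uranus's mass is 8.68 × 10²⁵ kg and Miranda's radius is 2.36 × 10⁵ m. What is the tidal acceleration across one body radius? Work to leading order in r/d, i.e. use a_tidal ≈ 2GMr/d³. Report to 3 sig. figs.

Since r ≪ d, expand the inverse-square field across one radius to get the leading 2GMr/d³ term.
Δa = 2GMr/d³
   = 2 × (6.674 × 10⁻¹¹) × (8.68 × 10²⁵) × (2.36 × 10⁵) / (1.29 × 10⁸)³
   = 1.27 × 10⁻³ m/s²

1.27 × 10⁻³ m/s²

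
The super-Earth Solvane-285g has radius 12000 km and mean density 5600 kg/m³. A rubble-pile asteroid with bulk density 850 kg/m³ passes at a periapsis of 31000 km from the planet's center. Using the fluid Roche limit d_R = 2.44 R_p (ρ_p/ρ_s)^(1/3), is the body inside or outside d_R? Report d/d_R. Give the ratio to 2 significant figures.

inside; d/d_R ≈ 0.56

d_R = 2.44 × (12000 km) × (5600/850)^(1/3) = 54890 km
d/d_R = (31000) / (54890) = 0.56
Since d/d_R < 1, the body is inside the Roche limit.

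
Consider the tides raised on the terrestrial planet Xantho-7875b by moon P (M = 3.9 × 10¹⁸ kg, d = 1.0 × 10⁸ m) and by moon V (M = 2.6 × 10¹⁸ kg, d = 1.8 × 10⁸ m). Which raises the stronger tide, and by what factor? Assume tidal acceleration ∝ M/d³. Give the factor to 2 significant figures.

Moon P, by a factor of ≈ 8.7

Compare M/d³ for the two perturbers:
Moon P: (3.9 × 10¹⁸) / (1.0 × 10⁸)³ = 3.900 × 10⁻⁶
Moon V: (2.6 × 10¹⁸) / (1.8 × 10⁸)³ = 4.458 × 10⁻⁷
Ratio (larger/smaller) = 8.7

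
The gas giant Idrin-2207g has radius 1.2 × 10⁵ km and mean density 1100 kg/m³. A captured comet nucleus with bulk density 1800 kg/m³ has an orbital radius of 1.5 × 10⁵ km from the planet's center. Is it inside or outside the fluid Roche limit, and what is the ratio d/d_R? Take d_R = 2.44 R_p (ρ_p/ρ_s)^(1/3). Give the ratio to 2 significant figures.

inside; d/d_R ≈ 0.60

d_R = 2.44 × (1.2 × 10⁵ km) × (1100/1800)^(1/3) = 2.485 × 10⁵ km
d/d_R = (1.5 × 10⁵) / (2.485 × 10⁵) = 0.60
Since d/d_R < 1, the body is inside the Roche limit.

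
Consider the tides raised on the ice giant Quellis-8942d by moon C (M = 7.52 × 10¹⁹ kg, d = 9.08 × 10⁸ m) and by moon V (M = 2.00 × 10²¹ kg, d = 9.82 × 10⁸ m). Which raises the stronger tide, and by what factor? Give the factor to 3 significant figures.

Tidal stretch scales as M/d³; compute that for each body.
Moon C: (7.52 × 10¹⁹) / (9.08 × 10⁸)³ = 1.005 × 10⁻⁷
Moon V: (2.00 × 10²¹) / (9.82 × 10⁸)³ = 2.112 × 10⁻⁶
Ratio (larger/smaller) = 21.0

Moon V, by a factor of ≈ 21.0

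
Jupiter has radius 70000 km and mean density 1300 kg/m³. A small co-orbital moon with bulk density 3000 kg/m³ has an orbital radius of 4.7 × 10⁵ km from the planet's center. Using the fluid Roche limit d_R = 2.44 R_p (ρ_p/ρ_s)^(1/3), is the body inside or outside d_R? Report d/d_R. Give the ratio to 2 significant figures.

d_R = 2.44 × (70000 km) × (1300/3000)^(1/3) = 1.292 × 10⁵ km
d/d_R = (4.7 × 10⁵) / (1.292 × 10⁵) = 3.6
Since d/d_R > 1, the body is outside the Roche limit.

outside; d/d_R ≈ 3.6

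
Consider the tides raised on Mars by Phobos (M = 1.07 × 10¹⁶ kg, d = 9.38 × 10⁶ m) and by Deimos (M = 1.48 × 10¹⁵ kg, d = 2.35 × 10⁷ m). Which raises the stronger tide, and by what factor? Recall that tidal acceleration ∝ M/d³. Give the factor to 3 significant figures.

The tide-raising term goes as M/d³ (the gradient of a 1/d² field).
Phobos: (1.07 × 10¹⁶) / (9.38 × 10⁶)³ = 1.297 × 10⁻⁵
Deimos: (1.48 × 10¹⁵) / (2.35 × 10⁷)³ = 1.140 × 10⁻⁷
Ratio (larger/smaller) = 114

Phobos, by a factor of ≈ 114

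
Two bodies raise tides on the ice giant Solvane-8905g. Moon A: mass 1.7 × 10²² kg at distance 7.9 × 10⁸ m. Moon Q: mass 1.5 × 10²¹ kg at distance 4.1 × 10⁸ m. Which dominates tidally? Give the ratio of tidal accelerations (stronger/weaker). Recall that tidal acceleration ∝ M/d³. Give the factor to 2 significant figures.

Moon A, by a factor of ≈ 1.6

Tidal stretch scales as M/d³; compute that for each body.
Moon A: (1.7 × 10²²) / (7.9 × 10⁸)³ = 3.448 × 10⁻⁵
Moon Q: (1.5 × 10²¹) / (4.1 × 10⁸)³ = 2.176 × 10⁻⁵
Ratio (larger/smaller) = 1.6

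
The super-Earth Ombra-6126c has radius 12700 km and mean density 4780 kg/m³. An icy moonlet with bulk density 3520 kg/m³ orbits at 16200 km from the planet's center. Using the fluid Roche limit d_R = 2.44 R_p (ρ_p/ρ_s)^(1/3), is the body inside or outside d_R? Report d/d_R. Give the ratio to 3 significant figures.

inside; d/d_R ≈ 0.472

d_R = 2.44 × (12700 km) × (4780/3520)^(1/3) = 34320 km
d/d_R = (16200) / (34320) = 0.472
Since d/d_R < 1, the body is inside the Roche limit.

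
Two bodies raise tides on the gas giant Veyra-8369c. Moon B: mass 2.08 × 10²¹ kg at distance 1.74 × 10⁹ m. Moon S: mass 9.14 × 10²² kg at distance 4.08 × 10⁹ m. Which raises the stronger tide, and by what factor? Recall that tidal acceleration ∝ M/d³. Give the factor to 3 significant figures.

Moon S, by a factor of ≈ 3.41

Tidal stretch scales as M/d³; compute that for each body.
Moon B: (2.08 × 10²¹) / (1.74 × 10⁹)³ = 3.948 × 10⁻⁷
Moon S: (9.14 × 10²²) / (4.08 × 10⁹)³ = 1.346 × 10⁻⁶
Ratio (larger/smaller) = 3.41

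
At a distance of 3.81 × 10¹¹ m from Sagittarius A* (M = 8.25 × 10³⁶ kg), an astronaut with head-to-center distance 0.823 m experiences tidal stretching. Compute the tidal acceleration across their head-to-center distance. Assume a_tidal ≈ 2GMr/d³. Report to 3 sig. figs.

Differencing GM/(d−r)² and GM/d² to first order in r/d gives 2GMr/d³.
Δa = 2GMr/d³
   = 2 × (6.674 × 10⁻¹¹) × (8.25 × 10³⁶) × (0.823) / (3.81 × 10¹¹)³
   = 1.64 × 10⁻⁸ m/s²

1.64 × 10⁻⁸ m/s²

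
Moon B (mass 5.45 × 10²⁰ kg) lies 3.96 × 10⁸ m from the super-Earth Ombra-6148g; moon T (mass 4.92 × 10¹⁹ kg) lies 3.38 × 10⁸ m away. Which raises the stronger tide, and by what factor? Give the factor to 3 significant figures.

The tide-raising term goes as M/d³ (the gradient of a 1/d² field).
Moon B: (5.45 × 10²⁰) / (3.96 × 10⁸)³ = 8.776 × 10⁻⁶
Moon T: (4.92 × 10¹⁹) / (3.38 × 10⁸)³ = 1.274 × 10⁻⁶
Ratio (larger/smaller) = 6.89

Moon B, by a factor of ≈ 6.89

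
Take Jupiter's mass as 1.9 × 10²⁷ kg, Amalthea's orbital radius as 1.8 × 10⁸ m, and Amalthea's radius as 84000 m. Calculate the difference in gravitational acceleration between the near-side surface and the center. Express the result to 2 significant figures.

3.7 × 10⁻³ m/s²

Δa = 2GMr/d³
   = 2 × (6.674 × 10⁻¹¹) × (1.9 × 10²⁷) × (84000) / (1.8 × 10⁸)³
   = 3.7 × 10⁻³ m/s²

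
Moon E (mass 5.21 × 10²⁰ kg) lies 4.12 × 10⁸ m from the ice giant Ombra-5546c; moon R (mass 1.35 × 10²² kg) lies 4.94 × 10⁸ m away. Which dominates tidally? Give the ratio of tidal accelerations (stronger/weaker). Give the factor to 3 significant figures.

Moon R, by a factor of ≈ 15.0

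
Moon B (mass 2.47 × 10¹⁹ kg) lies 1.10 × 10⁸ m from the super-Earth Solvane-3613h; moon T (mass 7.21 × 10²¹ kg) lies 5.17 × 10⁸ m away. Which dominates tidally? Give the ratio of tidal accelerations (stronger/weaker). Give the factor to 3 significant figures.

Tidal stretch scales as M/d³; compute that for each body.
Moon B: (2.47 × 10¹⁹) / (1.10 × 10⁸)³ = 1.856 × 10⁻⁵
Moon T: (7.21 × 10²¹) / (5.17 × 10⁸)³ = 5.218 × 10⁻⁵
Ratio (larger/smaller) = 2.81

Moon T, by a factor of ≈ 2.81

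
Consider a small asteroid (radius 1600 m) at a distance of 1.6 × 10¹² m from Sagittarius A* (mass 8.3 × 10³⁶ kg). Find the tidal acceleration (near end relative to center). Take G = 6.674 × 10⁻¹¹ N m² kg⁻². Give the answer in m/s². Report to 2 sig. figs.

4.3 × 10⁻⁷ m/s²

Δa = 2GMr/d³
   = 2 × (6.674 × 10⁻¹¹) × (8.3 × 10³⁶) × (1600) / (1.6 × 10¹²)³
   = 4.3 × 10⁻⁷ m/s²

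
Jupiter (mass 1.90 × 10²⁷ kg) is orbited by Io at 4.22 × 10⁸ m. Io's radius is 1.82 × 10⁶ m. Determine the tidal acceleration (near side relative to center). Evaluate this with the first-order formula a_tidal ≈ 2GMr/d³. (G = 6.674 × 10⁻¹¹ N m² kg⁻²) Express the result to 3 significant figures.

6.14 × 10⁻³ m/s²

Since r ≪ d, expand the inverse-square field across one radius to get the leading 2GMr/d³ term.
Δa = 2GMr/d³
   = 2 × (6.674 × 10⁻¹¹) × (1.90 × 10²⁷) × (1.82 × 10⁶) / (4.22 × 10⁸)³
   = 6.14 × 10⁻³ m/s²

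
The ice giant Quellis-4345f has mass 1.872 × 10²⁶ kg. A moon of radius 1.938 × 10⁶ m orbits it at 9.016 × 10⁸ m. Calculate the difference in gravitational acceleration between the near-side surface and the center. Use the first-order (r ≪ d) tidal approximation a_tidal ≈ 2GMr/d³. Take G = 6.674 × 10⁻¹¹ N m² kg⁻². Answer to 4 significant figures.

6.607 × 10⁻⁵ m/s²

The tidal stretch is the gradient of GM/d² times the body's extent r, hence the 1/d³ dependence.
Δg = 2GMr/d³
   = 2 × (6.674 × 10⁻¹¹) × (1.872 × 10²⁶) × (1.938 × 10⁶) / (9.016 × 10⁸)³
   = 6.607 × 10⁻⁵ m/s²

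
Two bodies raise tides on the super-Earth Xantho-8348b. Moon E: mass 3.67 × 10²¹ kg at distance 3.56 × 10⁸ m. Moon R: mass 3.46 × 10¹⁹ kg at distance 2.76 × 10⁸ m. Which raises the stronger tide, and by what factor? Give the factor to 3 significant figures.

Tidal acceleration ∝ M/d³, so compare M/d³ for each.
Moon E: (3.67 × 10²¹) / (3.56 × 10⁸)³ = 8.134 × 10⁻⁵
Moon R: (3.46 × 10¹⁹) / (2.76 × 10⁸)³ = 1.646 × 10⁻⁶
Ratio (larger/smaller) = 49.4

Moon E, by a factor of ≈ 49.4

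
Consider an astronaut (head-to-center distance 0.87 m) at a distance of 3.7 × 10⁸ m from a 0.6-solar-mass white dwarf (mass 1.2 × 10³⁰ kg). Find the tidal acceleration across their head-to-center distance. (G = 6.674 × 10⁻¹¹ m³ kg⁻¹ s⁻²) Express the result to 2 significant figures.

Δa = 2GMr/d³
   = 2 × (6.674 × 10⁻¹¹) × (1.2 × 10³⁰) × (0.87) / (3.7 × 10⁸)³
   = 2.8 × 10⁻⁶ m/s²

2.8 × 10⁻⁶ m/s²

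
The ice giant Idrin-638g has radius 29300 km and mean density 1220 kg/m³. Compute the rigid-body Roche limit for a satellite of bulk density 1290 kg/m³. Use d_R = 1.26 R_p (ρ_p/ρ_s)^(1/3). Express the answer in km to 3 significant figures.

36200 km

d_R = 1.26 × 29300 km × (1220/1290)^(1/3)
    = 36200 km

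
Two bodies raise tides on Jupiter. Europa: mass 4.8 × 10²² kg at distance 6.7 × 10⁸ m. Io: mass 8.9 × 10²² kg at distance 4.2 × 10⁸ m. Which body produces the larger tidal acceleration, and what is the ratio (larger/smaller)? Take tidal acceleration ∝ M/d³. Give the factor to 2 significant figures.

Tidal acceleration ∝ M/d³, so compare M/d³ for each.
Europa: (4.8 × 10²²) / (6.7 × 10⁸)³ = 1.596 × 10⁻⁴
Io: (8.9 × 10²²) / (4.2 × 10⁸)³ = 1.201 × 10⁻³
Ratio (larger/smaller) = 7.5

Io, by a factor of ≈ 7.5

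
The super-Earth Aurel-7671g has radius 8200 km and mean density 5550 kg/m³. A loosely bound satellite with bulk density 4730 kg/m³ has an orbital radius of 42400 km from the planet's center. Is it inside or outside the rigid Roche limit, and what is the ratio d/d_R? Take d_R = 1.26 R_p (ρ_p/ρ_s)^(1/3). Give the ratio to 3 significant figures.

outside; d/d_R ≈ 3.89

d_R = 1.26 × (8200 km) × (5550/4730)^(1/3) = 10900 km
d/d_R = (42400) / (10900) = 3.89
Since d/d_R > 1, the body is outside the Roche limit.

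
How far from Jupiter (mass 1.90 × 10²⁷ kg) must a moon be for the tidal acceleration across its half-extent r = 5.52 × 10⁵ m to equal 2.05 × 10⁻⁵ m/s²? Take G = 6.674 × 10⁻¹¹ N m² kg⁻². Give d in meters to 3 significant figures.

2GMr/d³ = a_tidal  ⇒  d = (2GMr / a_tidal)^(1/3)
d = (2 × 6.674×10⁻¹¹ × (1.90 × 10²⁷) × (5.52 × 10⁵) / (2.05 × 10⁻⁵))^(1/3)
  = 1.90 × 10⁹ m

1.90 × 10⁹ m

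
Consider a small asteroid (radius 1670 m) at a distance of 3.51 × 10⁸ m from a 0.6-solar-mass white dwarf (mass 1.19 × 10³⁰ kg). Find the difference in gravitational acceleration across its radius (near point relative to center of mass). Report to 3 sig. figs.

6.13 × 10⁻³ m/s²

The tidal stretch is the gradient of GM/d² times the body's extent r, hence the 1/d³ dependence.
Δg = 2GMr/d³
   = 2 × (6.674 × 10⁻¹¹) × (1.19 × 10³⁰) × (1670) / (3.51 × 10⁸)³
   = 6.13 × 10⁻³ m/s²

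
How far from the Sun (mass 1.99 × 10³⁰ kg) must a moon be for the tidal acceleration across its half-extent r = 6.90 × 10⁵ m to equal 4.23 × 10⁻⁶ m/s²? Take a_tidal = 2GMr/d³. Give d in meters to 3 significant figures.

3.51 × 10¹⁰ m

2GMr/d³ = a_tidal  ⇒  d = (2GMr / a_tidal)^(1/3)
d = (2 × 6.674×10⁻¹¹ × (1.99 × 10³⁰) × (6.90 × 10⁵) / (4.23 × 10⁻⁶))^(1/3)
  = 3.51 × 10¹⁰ m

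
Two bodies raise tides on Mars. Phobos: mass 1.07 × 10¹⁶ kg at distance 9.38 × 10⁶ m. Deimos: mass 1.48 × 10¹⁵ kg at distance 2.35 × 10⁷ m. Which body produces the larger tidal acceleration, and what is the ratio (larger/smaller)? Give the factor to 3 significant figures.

Phobos, by a factor of ≈ 114

Compare M/d³ for the two perturbers:
Phobos: (1.07 × 10¹⁶) / (9.38 × 10⁶)³ = 1.297 × 10⁻⁵
Deimos: (1.48 × 10¹⁵) / (2.35 × 10⁷)³ = 1.140 × 10⁻⁷
Ratio (larger/smaller) = 114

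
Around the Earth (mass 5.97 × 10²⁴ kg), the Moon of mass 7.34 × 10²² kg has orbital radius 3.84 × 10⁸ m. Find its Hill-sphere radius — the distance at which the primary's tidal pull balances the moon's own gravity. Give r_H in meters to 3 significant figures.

r_H ≈ a (m/3M)^(1/3)
    = (3.84 × 10⁸) × (7.34 × 10²² / (3 × 5.97 × 10²⁴))^(1/3)
    = 6.15 × 10⁷ m

6.15 × 10⁷ m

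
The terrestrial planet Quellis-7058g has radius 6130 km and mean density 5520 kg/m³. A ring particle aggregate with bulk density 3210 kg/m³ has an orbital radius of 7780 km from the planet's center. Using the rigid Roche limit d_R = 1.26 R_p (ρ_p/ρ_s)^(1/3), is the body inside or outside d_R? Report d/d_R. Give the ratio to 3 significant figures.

inside; d/d_R ≈ 0.841

d_R = 1.26 × (6130 km) × (5520/3210)^(1/3) = 9254 km
d/d_R = (7780) / (9254) = 0.841
Since d/d_R < 1, the body is inside the Roche limit.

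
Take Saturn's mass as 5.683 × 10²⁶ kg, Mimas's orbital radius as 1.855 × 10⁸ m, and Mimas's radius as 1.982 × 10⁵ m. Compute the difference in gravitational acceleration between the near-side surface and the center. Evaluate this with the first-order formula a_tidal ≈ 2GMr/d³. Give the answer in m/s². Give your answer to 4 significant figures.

2.355 × 10⁻³ m/s²

Differencing GM/(d−r)² and GM/d² to first order in r/d gives 2GMr/d³.
Δg = 2GMr/d³
   = 2 × (6.674 × 10⁻¹¹) × (5.683 × 10²⁶) × (1.982 × 10⁵) / (1.855 × 10⁸)³
   = 2.355 × 10⁻³ m/s²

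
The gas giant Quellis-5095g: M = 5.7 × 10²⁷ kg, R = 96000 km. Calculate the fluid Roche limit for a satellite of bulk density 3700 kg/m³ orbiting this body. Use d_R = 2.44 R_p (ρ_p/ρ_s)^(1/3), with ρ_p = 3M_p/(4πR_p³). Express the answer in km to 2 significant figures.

ρ_p = 3M_p/(4πR_p³) = 3 × (5.7 × 10²⁷) / (4π × (9.6 × 10⁷ m)³) = 1500 kg/m³
d_R = 2.44 × 96000 km × (1500/3700)^(1/3)
    = 1.7 × 10⁵ km

1.7 × 10⁵ km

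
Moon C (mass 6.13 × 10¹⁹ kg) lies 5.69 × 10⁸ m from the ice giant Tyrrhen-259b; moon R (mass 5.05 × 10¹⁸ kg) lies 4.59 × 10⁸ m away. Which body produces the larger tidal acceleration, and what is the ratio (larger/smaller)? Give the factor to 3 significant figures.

The tide-raising term goes as M/d³ (the gradient of a 1/d² field).
Moon C: (6.13 × 10¹⁹) / (5.69 × 10⁸)³ = 3.328 × 10⁻⁷
Moon R: (5.05 × 10¹⁸) / (4.59 × 10⁸)³ = 5.222 × 10⁻⁸
Ratio (larger/smaller) = 6.37

Moon C, by a factor of ≈ 6.37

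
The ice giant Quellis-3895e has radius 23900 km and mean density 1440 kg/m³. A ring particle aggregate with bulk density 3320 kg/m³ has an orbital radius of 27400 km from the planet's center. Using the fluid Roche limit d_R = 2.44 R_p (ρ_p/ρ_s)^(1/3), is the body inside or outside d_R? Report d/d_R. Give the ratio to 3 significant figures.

d_R = 2.44 × (23900 km) × (1440/3320)^(1/3) = 44140 km
d/d_R = (27400) / (44140) = 0.621
Since d/d_R < 1, the body is inside the Roche limit.

inside; d/d_R ≈ 0.621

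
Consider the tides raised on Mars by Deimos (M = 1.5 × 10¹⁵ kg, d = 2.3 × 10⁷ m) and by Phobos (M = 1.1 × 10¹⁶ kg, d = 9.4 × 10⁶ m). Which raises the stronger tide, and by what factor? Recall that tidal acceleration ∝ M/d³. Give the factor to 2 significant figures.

Tidal acceleration ∝ M/d³, so compare M/d³ for each.
Deimos: (1.5 × 10¹⁵) / (2.3 × 10⁷)³ = 1.233 × 10⁻⁷
Phobos: (1.1 × 10¹⁶) / (9.4 × 10⁶)³ = 1.324 × 10⁻⁵
Ratio (larger/smaller) = 110

Phobos, by a factor of ≈ 110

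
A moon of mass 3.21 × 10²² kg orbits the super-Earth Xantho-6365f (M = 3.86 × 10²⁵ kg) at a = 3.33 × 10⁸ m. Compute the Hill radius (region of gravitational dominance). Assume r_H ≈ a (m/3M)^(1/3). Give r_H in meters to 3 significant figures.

r_H ≈ a (m/3M)^(1/3)
    = (3.33 × 10⁸) × (3.21 × 10²² / (3 × 3.86 × 10²⁵))^(1/3)
    = 2.17 × 10⁷ m

2.17 × 10⁷ m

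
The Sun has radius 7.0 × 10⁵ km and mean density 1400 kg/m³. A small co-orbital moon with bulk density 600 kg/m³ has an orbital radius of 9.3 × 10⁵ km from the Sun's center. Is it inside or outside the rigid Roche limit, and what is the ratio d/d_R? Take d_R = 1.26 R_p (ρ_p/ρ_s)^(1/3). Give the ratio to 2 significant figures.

d_R = 1.26 × (7.0 × 10⁵ km) × (1400/600)^(1/3) = 1.170 × 10⁶ km
d/d_R = (9.3 × 10⁵) / (1.170 × 10⁶) = 0.79
Since d/d_R < 1, the body is inside the Roche limit.

inside; d/d_R ≈ 0.79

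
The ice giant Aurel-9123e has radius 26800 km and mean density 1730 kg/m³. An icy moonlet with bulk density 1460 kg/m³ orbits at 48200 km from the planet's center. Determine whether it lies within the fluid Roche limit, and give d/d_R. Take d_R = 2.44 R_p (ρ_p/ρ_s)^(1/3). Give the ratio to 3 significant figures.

d_R = 2.44 × (26800 km) × (1730/1460)^(1/3) = 69200 km
d/d_R = (48200) / (69200) = 0.697
Since d/d_R < 1, the body is inside the Roche limit.

inside; d/d_R ≈ 0.697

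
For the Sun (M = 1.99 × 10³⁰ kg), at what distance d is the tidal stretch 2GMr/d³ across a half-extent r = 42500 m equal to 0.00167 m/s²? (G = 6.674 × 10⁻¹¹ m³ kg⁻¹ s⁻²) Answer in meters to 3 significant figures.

1.89 × 10⁹ m

2GMr/d³ = a_tidal  ⇒  d = (2GMr / a_tidal)^(1/3)
d = (2 × 6.674×10⁻¹¹ × (1.99 × 10³⁰) × (42500) / (0.00167))^(1/3)
  = 1.89 × 10⁹ m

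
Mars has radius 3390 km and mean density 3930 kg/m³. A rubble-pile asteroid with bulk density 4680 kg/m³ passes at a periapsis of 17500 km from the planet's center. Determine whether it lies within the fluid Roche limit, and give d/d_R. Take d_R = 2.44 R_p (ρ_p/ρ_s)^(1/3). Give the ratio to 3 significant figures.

d_R = 2.44 × (3390 km) × (3930/4680)^(1/3) = 7804 km
d/d_R = (17500) / (7804) = 2.24
Since d/d_R > 1, the body is outside the Roche limit.

outside; d/d_R ≈ 2.24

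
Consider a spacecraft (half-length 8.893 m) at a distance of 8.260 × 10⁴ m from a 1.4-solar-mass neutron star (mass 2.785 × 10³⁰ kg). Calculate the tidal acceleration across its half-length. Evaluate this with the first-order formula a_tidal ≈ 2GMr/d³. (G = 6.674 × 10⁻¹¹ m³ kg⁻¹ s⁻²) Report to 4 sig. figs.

Δg = 2GMr/d³
   = 2 × (6.674 × 10⁻¹¹) × (2.785 × 10³⁰) × (8.893) / (8.260 × 10⁴)³
   = 5.866 × 10⁶ m/s²

5.866 × 10⁶ m/s²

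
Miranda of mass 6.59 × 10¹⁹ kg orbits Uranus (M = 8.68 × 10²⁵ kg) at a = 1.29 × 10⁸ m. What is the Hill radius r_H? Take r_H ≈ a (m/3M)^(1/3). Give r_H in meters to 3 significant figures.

8.16 × 10⁵ m

r_H ≈ a (m/3M)^(1/3)
    = (1.29 × 10⁸) × (6.59 × 10¹⁹ / (3 × 8.68 × 10²⁵))^(1/3)
    = 8.16 × 10⁵ m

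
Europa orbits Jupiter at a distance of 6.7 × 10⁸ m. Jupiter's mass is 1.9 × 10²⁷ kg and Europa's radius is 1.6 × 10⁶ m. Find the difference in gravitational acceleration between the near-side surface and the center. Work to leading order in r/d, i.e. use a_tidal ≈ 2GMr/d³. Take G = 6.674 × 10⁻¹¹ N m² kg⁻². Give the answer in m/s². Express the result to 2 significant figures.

Δa = 2GMr/d³
   = 2 × (6.674 × 10⁻¹¹) × (1.9 × 10²⁷) × (1.6 × 10⁶) / (6.7 × 10⁸)³
   = 1.3 × 10⁻³ m/s²

1.3 × 10⁻³ m/s²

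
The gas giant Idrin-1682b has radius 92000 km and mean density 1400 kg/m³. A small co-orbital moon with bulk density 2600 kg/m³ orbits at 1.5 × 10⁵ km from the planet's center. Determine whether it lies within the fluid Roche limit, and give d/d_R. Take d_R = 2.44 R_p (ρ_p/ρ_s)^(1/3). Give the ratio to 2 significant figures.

inside; d/d_R ≈ 0.82

d_R = 2.44 × (92000 km) × (1400/2600)^(1/3) = 1.826 × 10⁵ km
d/d_R = (1.5 × 10⁵) / (1.826 × 10⁵) = 0.82
Since d/d_R < 1, the body is inside the Roche limit.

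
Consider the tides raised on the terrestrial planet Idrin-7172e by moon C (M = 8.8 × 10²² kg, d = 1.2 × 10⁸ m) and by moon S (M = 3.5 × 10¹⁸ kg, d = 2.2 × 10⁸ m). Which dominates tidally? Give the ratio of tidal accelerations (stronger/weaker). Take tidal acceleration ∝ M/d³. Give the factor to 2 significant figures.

Tidal acceleration ∝ M/d³, so compare M/d³ for each.
Moon C: (8.8 × 10²²) / (1.2 × 10⁸)³ = 5.093 × 10⁻²
Moon S: (3.5 × 10¹⁸) / (2.2 × 10⁸)³ = 3.287 × 10⁻⁷
Ratio (larger/smaller) = 1.5 × 10⁵

Moon C, by a factor of ≈ 1.5 × 10⁵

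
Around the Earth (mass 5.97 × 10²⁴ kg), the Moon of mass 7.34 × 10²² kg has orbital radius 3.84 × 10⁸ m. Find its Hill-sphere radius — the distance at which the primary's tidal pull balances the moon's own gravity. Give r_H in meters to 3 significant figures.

r_H ≈ a (m/3M)^(1/3)
    = (3.84 × 10⁸) × (7.34 × 10²² / (3 × 5.97 × 10²⁴))^(1/3)
    = 6.15 × 10⁷ m

6.15 × 10⁷ m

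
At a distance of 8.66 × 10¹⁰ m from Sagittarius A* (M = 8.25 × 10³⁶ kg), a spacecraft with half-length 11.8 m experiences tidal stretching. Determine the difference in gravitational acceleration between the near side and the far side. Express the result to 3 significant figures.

a_tidal = 4GMr/d³
        = 4 × (6.674 × 10⁻¹¹) × (8.25 × 10³⁶) × (11.8) / (8.66 × 10¹⁰)³
        = 4.00 × 10⁻⁵ m/s²

4.00 × 10⁻⁵ m/s²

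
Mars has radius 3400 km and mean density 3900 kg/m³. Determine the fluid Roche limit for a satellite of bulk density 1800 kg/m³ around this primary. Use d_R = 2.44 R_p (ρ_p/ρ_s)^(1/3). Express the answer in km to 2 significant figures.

11000 km

d_R = 2.44 × 3400 km × (3900/1800)^(1/3)
    = 11000 km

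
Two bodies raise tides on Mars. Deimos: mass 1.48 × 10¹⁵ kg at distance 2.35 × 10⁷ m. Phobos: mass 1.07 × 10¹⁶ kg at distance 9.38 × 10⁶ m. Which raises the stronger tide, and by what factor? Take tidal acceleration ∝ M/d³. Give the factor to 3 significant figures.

Phobos, by a factor of ≈ 114

Tidal acceleration ∝ M/d³, so compare M/d³ for each.
Deimos: (1.48 × 10¹⁵) / (2.35 × 10⁷)³ = 1.140 × 10⁻⁷
Phobos: (1.07 × 10¹⁶) / (9.38 × 10⁶)³ = 1.297 × 10⁻⁵
Ratio (larger/smaller) = 114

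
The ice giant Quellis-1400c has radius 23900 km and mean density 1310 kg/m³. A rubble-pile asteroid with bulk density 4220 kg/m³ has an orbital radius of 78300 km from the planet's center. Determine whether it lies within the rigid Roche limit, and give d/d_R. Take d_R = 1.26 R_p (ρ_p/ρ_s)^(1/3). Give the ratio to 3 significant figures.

d_R = 1.26 × (23900 km) × (1310/4220)^(1/3) = 20390 km
d/d_R = (78300) / (20390) = 3.84
Since d/d_R > 1, the body is outside the Roche limit.

outside; d/d_R ≈ 3.84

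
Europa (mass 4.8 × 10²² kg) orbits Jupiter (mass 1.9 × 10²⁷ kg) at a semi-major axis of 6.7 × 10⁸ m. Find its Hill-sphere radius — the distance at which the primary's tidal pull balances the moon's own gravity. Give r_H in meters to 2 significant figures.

1.4 × 10⁷ m

r_H ≈ a (m/3M)^(1/3)
    = (6.7 × 10⁸) × (4.8 × 10²² / (3 × 1.9 × 10²⁷))^(1/3)
    = 1.4 × 10⁷ m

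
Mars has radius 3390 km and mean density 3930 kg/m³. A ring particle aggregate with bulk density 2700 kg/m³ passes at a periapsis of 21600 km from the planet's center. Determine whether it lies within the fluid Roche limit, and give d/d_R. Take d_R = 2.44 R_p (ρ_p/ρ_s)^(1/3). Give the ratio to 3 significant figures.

outside; d/d_R ≈ 2.30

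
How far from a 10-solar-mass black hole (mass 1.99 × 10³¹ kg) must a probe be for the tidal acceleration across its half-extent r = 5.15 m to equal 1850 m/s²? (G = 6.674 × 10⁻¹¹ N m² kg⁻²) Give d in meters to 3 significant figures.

1.95 × 10⁶ m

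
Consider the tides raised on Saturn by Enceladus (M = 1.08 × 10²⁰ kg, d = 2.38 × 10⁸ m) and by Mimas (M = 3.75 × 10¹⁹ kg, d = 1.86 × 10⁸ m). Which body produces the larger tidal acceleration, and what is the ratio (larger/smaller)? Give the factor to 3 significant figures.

Tidal stretch scales as M/d³; compute that for each body.
Enceladus: (1.08 × 10²⁰) / (2.38 × 10⁸)³ = 8.011 × 10⁻⁶
Mimas: (3.75 × 10¹⁹) / (1.86 × 10⁸)³ = 5.828 × 10⁻⁶
Ratio (larger/smaller) = 1.37

Enceladus, by a factor of ≈ 1.37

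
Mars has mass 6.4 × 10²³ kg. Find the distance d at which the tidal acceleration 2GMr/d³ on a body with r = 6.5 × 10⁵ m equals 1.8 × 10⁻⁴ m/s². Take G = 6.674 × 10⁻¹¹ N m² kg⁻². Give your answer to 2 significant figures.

2GMr/d³ = a_tidal  ⇒  d = (2GMr / a_tidal)^(1/3)
d = (2 × 6.674×10⁻¹¹ × (6.4 × 10²³) × (6.5 × 10⁵) / (1.8 × 10⁻⁴))^(1/3)
  = 6.8 × 10⁷ m

6.8 × 10⁷ m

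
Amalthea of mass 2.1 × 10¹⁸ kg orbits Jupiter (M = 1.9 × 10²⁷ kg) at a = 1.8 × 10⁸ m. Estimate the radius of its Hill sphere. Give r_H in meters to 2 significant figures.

1.3 × 10⁵ m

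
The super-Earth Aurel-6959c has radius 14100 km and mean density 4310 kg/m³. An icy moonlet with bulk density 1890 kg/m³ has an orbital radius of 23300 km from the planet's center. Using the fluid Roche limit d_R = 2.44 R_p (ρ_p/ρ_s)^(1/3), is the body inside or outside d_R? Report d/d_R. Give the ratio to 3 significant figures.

inside; d/d_R ≈ 0.515

d_R = 2.44 × (14100 km) × (4310/1890)^(1/3) = 45280 km
d/d_R = (23300) / (45280) = 0.515
Since d/d_R < 1, the body is inside the Roche limit.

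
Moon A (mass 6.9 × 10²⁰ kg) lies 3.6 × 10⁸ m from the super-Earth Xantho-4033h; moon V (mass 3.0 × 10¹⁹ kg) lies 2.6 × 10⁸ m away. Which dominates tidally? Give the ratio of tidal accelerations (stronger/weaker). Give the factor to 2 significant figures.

Compare M/d³ for the two perturbers:
Moon A: (6.9 × 10²⁰) / (3.6 × 10⁸)³ = 1.479 × 10⁻⁵
Moon V: (3.0 × 10¹⁹) / (2.6 × 10⁸)³ = 1.707 × 10⁻⁶
Ratio (larger/smaller) = 8.7

Moon A, by a factor of ≈ 8.7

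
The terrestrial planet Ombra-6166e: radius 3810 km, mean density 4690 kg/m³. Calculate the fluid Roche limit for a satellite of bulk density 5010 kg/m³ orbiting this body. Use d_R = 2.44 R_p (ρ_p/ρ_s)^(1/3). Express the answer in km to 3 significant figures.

9090 km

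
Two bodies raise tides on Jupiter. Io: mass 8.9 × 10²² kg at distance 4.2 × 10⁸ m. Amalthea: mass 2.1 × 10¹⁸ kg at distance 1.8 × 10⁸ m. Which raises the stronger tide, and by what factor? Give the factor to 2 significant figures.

Io, by a factor of ≈ 3300

Tidal stretch scales as M/d³; compute that for each body.
Io: (8.9 × 10²²) / (4.2 × 10⁸)³ = 1.201 × 10⁻³
Amalthea: (2.1 × 10¹⁸) / (1.8 × 10⁸)³ = 3.601 × 10⁻⁷
Ratio (larger/smaller) = 3300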